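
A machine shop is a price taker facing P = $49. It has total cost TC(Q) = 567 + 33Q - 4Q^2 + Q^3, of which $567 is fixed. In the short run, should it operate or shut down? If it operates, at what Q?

From TC, MC = TC'(Q) = 33 - 8Q + 3Q^2 and AVC = VC/Q = 33 - 4Q + Q^2.
AVC hits its minimum where MC = AVC, at Q = 2, giving min AVC = 33 - 4·2 + 2^2 = $29.
Because $49 ≥ $29, revenue can cover variable cost; the firm operates.
P = MC gives -16 - 8Q + 3Q^2 = 0, with roots -4/3 and 4. Take the larger (rising MC): Q* = 4.
Check: AVC at Q = 4 is $33 ≤ P, so revenue covers variable cost.
Profit = P·Q − TC = 49·4 − 699 = -$503, a loss, but smaller than the $567 fixed cost the firm would lose by shutting down.

Produce at Q = 4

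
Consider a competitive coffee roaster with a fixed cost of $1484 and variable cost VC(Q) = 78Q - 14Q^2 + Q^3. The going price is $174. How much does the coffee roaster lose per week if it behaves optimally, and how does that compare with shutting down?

AVC = 78 - 14Q + Q^2; min AVC = $29 at Q = 7. Since P = $174 ≥ min AVC, the firm produces.
MC = 78 - 28Q + 3Q^2. Setting P = MC and taking the root on the rising branch gives Q* = 12.
TR = 174·12 = 2088. TC = 1484 + 648 = 2132. Profit = 2088 − 2132 = -$44.
That loss of $44 beats the $1484 the firm would lose by shutting down; producing recovers $1440 of fixed cost.

Profit = -$44 at Q = 12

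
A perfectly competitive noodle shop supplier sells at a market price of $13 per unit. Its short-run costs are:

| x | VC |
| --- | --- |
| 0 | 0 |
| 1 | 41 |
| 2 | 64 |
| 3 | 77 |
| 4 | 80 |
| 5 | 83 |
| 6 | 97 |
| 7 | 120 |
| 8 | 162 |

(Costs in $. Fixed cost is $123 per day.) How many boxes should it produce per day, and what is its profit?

Tabulate TR − TC: x=0: -123; x=1: -151; x=2: -161; x=3: -161; x=4: -151; x=5: -141; x=6: -142; x=7: -152; x=8: -181.
Profit is highest at x = 0. Equivalently, the lowest AVC in the table is 97/6 ≈ $16.17 at x = 6, and P = $13 falls below it — price never covers variable cost, so the firm shuts down and loses only its fixed cost.

x = 0 (shut down); profit = -$123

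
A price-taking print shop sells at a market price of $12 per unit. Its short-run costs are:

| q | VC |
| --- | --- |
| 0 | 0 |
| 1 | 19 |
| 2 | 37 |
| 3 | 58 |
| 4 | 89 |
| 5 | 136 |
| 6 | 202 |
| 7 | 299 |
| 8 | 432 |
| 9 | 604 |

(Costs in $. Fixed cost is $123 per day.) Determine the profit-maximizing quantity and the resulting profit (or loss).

q = 0 (shut down); profit = -$123

Profit at each row (π = 12q − TC): q=0: -123; q=1: -130; q=2: -136; q=3: -145; q=4: -164; q=5: -199; q=6: -253; q=7: -338; q=8: -459; q=9: -619.
Profit is highest at q = 0. Equivalently, the lowest AVC in the table is 37/2 ≈ $18.50 at q = 2, and P = $12 falls below it — price never covers variable cost, so the firm shuts down and loses only its fixed cost.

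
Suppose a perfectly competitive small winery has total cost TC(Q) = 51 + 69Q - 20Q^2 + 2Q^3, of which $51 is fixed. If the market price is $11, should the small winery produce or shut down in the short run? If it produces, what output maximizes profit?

Variable cost is VC = 69Q - 20Q^2 + 2Q^3, so AVC = VC/Q = 69 - 20Q + 2Q^2 and MC = dTC/dQ = 69 - 40Q + 6Q^2.
AVC hits its minimum where MC = AVC, at Q = 5, giving min AVC = 69 - 20·5 + 2·5^2 = $19.
Since P = $11 < min AVC = $19, price fails to cover variable cost at any output.
Shutting down limits the loss to fixed cost, $51.

Shut down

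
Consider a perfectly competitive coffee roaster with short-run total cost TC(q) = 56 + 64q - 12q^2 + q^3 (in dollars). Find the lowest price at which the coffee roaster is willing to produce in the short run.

Short-run supply begins at min AVC. From VC = 64q - 12q^2 + q^3, AVC = 64 - 12q + q^2.
At the minimum of AVC, MC = AVC. MC = 64 - 24q + 3q^2; setting MC = AVC gives 2q^2 - 12q = 0, so q = 6. min AVC = 28.
The firm shuts down for any P below $28.

$28 per unit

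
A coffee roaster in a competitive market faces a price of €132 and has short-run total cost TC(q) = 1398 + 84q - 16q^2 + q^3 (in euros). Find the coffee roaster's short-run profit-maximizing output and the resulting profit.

Profit = -€246 at q = 12

AVC = 84 - 16q + q^2 has its minimum €20 at q = 8; price €132 clears that bar, so the firm operates.
With MC = 84 - 32q + 3q^2, P = MC on the upward-sloping part at q* = 12.
TR = 132·12 = 1584. TC = 1398 + 432 = 1830. Profit = 1584 − 1830 = -€246.
That loss of €246 beats the €1398 the firm would lose by shutting down; producing recovers €1152 of fixed cost.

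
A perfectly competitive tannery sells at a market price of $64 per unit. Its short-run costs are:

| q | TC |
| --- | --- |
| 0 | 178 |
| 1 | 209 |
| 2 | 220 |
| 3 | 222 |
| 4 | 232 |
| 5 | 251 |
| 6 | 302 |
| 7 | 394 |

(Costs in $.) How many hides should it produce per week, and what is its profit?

q = 6; profit = $82

Tabulate TR − TC: q=0: -178; q=1: -145; q=2: -92; q=3: -30; q=4: 24; q=5: 69; q=6: 82; q=7: 54.
Profit is maximized at q = 6. AVC there is 124/6 = $20.67 ≤ P, so producing beats shutting down (which would give -$178).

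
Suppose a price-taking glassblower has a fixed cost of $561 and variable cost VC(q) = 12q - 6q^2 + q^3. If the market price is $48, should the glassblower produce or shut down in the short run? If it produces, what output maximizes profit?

From TC, MC = TC'(q) = 12 - 12q + 3q^2 and AVC = VC/q = 12 - 6q + q^2.
AVC is minimized where dAVC/dq = -6 + 2q = 0, at q = 3; min AVC = 12 - 6·3 + 3^2 = $3.
P = $48 exceeds min AVC = $3, so the firm stays open.
Solving P = MC: -36 - 12q + 3q^2 = 0 ⇒ q = -2 or 6. On the upward-sloping branch, q* = 6.
Check: AVC at q = 6 is $12 ≤ P, so revenue covers variable cost.
Profit = P·q − TC = 48·6 − 633 = -$345, a loss, but smaller than the $561 fixed cost the firm would lose by shutting down.

Produce at q = 6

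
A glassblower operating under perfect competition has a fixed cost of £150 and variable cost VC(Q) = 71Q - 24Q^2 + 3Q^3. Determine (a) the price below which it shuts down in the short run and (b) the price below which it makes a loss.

Shutdown price = £23; break-even price = £56

AVC = 71 - 24Q + 3Q^2; minimized at Q = 4, giving min AVC = £23. That is the shutdown price.
ATC = 150/Q + 71 - 24Q + 3Q^2. Setting dATC/dQ = −150/Q^2 − 24 + 6Q = 0 gives Q = 5 (since 6·5^3 − 24·5^2 = 150).
min ATC = 150/5 + 71 − 24·5 + 3·5^2 = £56. That is the break-even price.
For £23 ≤ P < £56 the firm produces at a loss; below £23 it shuts down.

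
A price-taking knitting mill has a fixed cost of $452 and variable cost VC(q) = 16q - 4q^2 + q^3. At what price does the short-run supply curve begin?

$12 per unit

The shutdown price is the minimum of AVC. VC = 16q - 4q^2 + q^3, so AVC = 16 - 4q + q^2.
dAVC/dq = -4 + 2q = 0 gives q = 2. min AVC = 16 - 4·2 + 2^2 = 12.
For P < $12 the firm produces nothing.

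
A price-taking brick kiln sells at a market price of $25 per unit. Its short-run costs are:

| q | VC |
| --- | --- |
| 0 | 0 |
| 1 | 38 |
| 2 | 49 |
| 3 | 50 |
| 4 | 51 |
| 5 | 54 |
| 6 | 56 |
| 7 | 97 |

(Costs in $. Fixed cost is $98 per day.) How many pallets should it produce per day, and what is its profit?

q = 6; profit = -$4

Tabulate TR − TC: q=0: -98; q=1: -111; q=2: -97; q=3: -73; q=4: -49; q=5: -27; q=6: -4; q=7: -20.
Profit is maximized at q = 6. AVC there is 56/6 = $9.33 ≤ P, so producing beats shutting down (which would give -$98).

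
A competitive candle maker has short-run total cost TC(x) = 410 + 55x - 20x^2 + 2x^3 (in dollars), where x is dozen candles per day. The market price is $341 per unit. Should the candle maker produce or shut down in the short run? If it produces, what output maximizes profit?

Variable cost is VC = 55x - 20x^2 + 2x^3, so AVC = VC/x = 55 - 20x + 2x^2 and MC = dTC/dx = 55 - 40x + 6x^2.
AVC hits its minimum where MC = AVC, at x = 5, giving min AVC = 55 - 20·5 + 2·5^2 = $5.
P = $341 exceeds min AVC = $5, so the firm stays open.
Set P = MC: 341 = 55 - 40x + 6x^2 → -286 - 40x + 6x^2 = 0. The roots are x = -13/3 and x = 11; the profit-maximizing output is on the rising part of MC, so x* = 11.
Check: AVC at x = 11 is $77 ≤ P, so revenue covers variable cost.
Profit = P·x − TC = 341·11 − 1257 = $2494.

Produce at x = 11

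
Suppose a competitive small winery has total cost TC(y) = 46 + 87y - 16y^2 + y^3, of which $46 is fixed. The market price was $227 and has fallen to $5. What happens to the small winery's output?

Output falls from 14 to 0 (the firm shuts down)

AVC = 87 - 16y + y^2, minimized at y = 8 where min AVC = $23. MC = 87 - 32y + 3y^2.
With P = $227 above the shutdown price, P = MC gives y = 14.
At P = $5 < min AVC = $23, price no longer covers variable cost at any output, so the firm shuts down: y = 0.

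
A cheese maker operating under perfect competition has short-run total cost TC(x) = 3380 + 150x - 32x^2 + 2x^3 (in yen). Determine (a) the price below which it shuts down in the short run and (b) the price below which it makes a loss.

AVC = 150 - 32x + 2x^2; minimized at x = 8, giving min AVC = ¥22. That is the shutdown price.
ATC = 3380/x + 150 - 32x + 2x^2. Setting dATC/dx = −3380/x^2 − 32 + 4x = 0 gives x = 13 (since 4·13^3 − 32·13^2 = 3380).
min ATC = 3380/13 + 150 − 32·13 + 2·13^2 = ¥332. That is the break-even price.
For ¥22 ≤ P < ¥332 the firm produces at a loss; below ¥22 it shuts down.

Shutdown price = ¥22; break-even price = ¥332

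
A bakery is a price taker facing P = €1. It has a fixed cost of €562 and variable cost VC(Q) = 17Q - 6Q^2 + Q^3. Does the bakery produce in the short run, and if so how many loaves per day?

Shut down

From TC, MC = TC'(Q) = 17 - 12Q + 3Q^2 and AVC = VC/Q = 17 - 6Q + Q^2.
AVC hits its minimum where MC = AVC, at Q = 3, giving min AVC = 17 - 6·3 + 3^2 = €8.
P = €1 lies below min AVC = €8; no output level covers variable cost.
Best response: produce nothing and absorb the €562 fixed cost.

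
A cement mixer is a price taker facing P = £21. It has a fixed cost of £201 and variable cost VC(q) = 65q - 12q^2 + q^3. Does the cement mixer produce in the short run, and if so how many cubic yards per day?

Strip out fixed cost: VC = 65q - 12q^2 + q^3. Then AVC = 65 - 12q + q^2 and MC = 65 - 24q + 3q^2.
The AVC parabola has its vertex at q = 12/2 = 6, where AVC = 65 - 12·6 + 6^2 = £29.
P = £21 lies below min AVC = £29; no output level covers variable cost.
Shutting down limits the loss to fixed cost, £201.

Shut down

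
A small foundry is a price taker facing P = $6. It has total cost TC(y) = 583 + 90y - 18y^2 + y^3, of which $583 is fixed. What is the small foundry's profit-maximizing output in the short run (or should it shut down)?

Shut down

Strip out fixed cost: VC = 90y - 18y^2 + y^3. Then AVC = 90 - 18y + y^2 and MC = 90 - 36y + 3y^2.
AVC is minimized where dAVC/dy = -18 + 2y = 0, at y = 9; min AVC = 90 - 18·9 + 9^2 = $9.
P = $6 lies below min AVC = $9; no output level covers variable cost.
The firm minimizes its loss by shutting down and losing only its fixed cost of $583.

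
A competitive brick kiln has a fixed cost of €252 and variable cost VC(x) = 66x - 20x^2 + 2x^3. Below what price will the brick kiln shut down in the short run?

Short-run supply begins at min AVC. From VC = 66x - 20x^2 + 2x^3, AVC = 66 - 20x + 2x^2.
At the minimum of AVC, MC = AVC. MC = 66 - 40x + 6x^2; setting MC = AVC gives 4x^2 - 20x = 0, so x = 5. min AVC = 16.
For P < €16 the firm produces nothing.

€16 per unit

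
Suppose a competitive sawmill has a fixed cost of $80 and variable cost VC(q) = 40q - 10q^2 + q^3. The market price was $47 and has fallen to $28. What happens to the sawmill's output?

AVC = 40 - 10q + q^2, minimized at q = 5 where min AVC = $15. MC = 40 - 20q + 3q^2.
With P = $47 above the shutdown price, P = MC gives q = 7.
At P = $28 ≥ min AVC, set P = MC: q = 6. The firm stays open but cuts output.

Output falls from 7 to 6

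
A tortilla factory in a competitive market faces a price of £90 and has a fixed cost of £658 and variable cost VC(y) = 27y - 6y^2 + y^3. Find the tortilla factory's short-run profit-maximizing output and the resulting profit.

AVC = 27 - 6y + y^2 has its minimum £18 at y = 3; price £90 clears that bar, so the firm operates.
With MC = 27 - 12y + 3y^2, P = MC on the upward-sloping part at y* = 7.
TR = 90·7 = 630. TC = 658 + 238 = 896. Profit = 630 − 896 = -£266.
Shutting down would mean losing the fixed cost of £658, so operating at a loss of £266 is better by £392.

Profit = -£266 at y = 7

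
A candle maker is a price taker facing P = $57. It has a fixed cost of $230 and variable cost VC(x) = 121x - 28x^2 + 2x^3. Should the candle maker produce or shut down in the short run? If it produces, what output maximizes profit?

Produce at x = 8

Strip out fixed cost: VC = 121x - 28x^2 + 2x^3. Then AVC = 121 - 28x + 2x^2 and MC = 121 - 56x + 6x^2.
AVC hits its minimum where MC = AVC, at x = 7, giving min AVC = 121 - 28·7 + 2·7^2 = $23.
P = $57 exceeds min AVC = $23, so the firm stays open.
P = MC gives 64 - 56x + 6x^2 = 0, with roots 4/3 and 8. Take the larger (rising MC): x* = 8.
Check: AVC at x = 8 is $25 ≤ P, so revenue covers variable cost.
Profit = P·x − TC = 57·8 − 430 = $26.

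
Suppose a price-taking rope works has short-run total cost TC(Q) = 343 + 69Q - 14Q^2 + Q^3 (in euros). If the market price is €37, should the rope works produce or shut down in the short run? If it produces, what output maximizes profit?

Produce at Q = 8

From TC, MC = TC'(Q) = 69 - 28Q + 3Q^2 and AVC = VC/Q = 69 - 14Q + Q^2.
AVC is minimized where dAVC/dQ = -14 + 2Q = 0, at Q = 7; min AVC = 69 - 14·7 + 7^2 = €20.
P = €37 exceeds min AVC = €20, so the firm stays open.
Solving P = MC: 32 - 28Q + 3Q^2 = 0 ⇒ Q = 4/3 or 8. On the upward-sloping branch, Q* = 8.
Check: AVC at Q = 8 is €21 ≤ P, so revenue covers variable cost.
Profit = P·Q − TC = 37·8 − 511 = -€215, a loss, but smaller than the €343 fixed cost the firm would lose by shutting down.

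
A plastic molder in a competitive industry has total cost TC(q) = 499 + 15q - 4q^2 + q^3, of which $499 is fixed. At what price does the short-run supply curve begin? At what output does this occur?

The shutdown price is the minimum of AVC. VC = 15q - 4q^2 + q^3, so AVC = 15 - 4q + q^2.
At the minimum of AVC, MC = AVC. MC = 15 - 8q + 3q^2; setting MC = AVC gives 2q^2 - 4q = 0, so q = 2. min AVC = 11.
The firm shuts down for any P below $11.

$11 per unit, at q = 2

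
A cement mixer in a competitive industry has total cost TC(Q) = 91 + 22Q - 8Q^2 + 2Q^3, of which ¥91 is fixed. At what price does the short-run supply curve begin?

The shutdown price is the minimum of AVC. VC = 22Q - 8Q^2 + 2Q^3, so AVC = 22 - 8Q + 2Q^2.
dAVC/dQ = -8 + 4Q = 0 gives Q = 2. min AVC = 22 - 8·2 + 2·2^2 = 14.
The firm shuts down for any P below ¥14.

¥14 per unit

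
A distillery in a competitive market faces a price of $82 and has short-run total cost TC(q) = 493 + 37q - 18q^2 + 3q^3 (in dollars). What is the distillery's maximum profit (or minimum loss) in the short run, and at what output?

Profit = -$193 at q = 5

AVC = 37 - 18q + 3q^2; min AVC = $10 at q = 3. Since P = $82 ≥ min AVC, the firm produces.
MC = 37 - 36q + 9q^2. Setting P = MC and taking the root on the rising branch gives q* = 5.
TR = 82·5 = 410. TC = 493 + 110 = 603. Profit = 410 − 603 = -$193.
That loss of $193 beats the $493 the firm would lose by shutting down; producing recovers $300 of fixed cost.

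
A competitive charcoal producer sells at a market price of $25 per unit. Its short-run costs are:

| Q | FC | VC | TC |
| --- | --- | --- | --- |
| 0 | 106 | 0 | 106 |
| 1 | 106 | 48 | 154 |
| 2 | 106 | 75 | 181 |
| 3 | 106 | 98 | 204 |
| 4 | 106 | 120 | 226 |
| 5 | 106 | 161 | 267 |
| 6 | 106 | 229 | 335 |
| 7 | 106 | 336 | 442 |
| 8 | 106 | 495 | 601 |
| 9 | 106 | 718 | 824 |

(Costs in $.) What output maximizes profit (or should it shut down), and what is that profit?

Tabulate TR − TC: Q=0: -106; Q=1: -129; Q=2: -131; Q=3: -129; Q=4: -126; Q=5: -142; Q=6: -185; Q=7: -267; Q=8: -401; Q=9: -599.
Profit is highest at Q = 0. Equivalently, the lowest AVC in the table is 120/4 ≈ $30 at Q = 4, and P = $25 falls below it — price never covers variable cost, so the firm shuts down and loses only its fixed cost.

Q = 0 (shut down); profit = -$106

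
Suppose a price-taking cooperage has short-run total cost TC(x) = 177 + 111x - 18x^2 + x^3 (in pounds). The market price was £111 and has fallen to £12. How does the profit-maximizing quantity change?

Output falls from 12 to 0 (the firm shuts down)

MC = 111 - 36x + 3x^2; the shutdown threshold is min AVC = £30 (at x = 9).
At P = £111 ≥ min AVC, set P = MC on the rising branch: x = 12.
At P = £12 < min AVC = £30, price no longer covers variable cost at any output, so the firm shuts down: x = 0.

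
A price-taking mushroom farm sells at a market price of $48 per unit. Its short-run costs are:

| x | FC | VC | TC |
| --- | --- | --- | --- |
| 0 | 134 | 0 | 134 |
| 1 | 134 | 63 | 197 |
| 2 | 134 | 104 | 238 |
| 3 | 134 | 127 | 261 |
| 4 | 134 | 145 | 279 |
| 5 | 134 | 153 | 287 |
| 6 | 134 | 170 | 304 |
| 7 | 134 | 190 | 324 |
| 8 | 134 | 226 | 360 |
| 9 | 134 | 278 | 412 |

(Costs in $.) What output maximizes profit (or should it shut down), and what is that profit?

Tabulate TR − TC: x=0: -134; x=1: -149; x=2: -142; x=3: -117; x=4: -87; x=5: -47; x=6: -16; x=7: 12; x=8: 24; x=9: 20.
Profit is maximized at x = 8. AVC there is 226/8 = $28.25 ≤ P, so producing beats shutting down (which would give -$134).

x = 8; profit = $24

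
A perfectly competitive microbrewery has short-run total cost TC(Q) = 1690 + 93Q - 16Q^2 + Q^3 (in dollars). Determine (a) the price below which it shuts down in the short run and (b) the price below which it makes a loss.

Shutdown price = min AVC. AVC = 93 - 16Q + Q^2, with vertex at Q = 8 and minimum $29.
ATC = 1690/Q + 93 - 16Q + Q^2. Setting dATC/dQ = −1690/Q^2 − 16 + 2Q = 0 gives Q = 13 (since 2·13^3 − 16·13^2 = 1690).
min ATC = 1690/13 + 93 − 16·13 + 13^2 = $184. That is the break-even price.
For $29 ≤ P < $184 the firm produces at a loss; below $29 it shuts down.

Shutdown price = $29; break-even price = $184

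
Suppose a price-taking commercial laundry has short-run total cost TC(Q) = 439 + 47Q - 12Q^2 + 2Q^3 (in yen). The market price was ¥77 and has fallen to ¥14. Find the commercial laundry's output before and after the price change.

Output falls from 5 to 0 (the firm shuts down)

MC = 47 - 24Q + 6Q^2; the shutdown threshold is min AVC = ¥29 (at Q = 3).
With P = ¥77 above the shutdown price, P = MC gives Q = 5.
At P = ¥14 < min AVC = ¥29, price no longer covers variable cost at any output, so the firm shuts down: Q = 0.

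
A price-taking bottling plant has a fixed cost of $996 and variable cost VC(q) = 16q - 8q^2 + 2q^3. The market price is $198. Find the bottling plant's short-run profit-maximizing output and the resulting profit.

Profit = -$16 at q = 7

AVC = 16 - 8q + 2q^2; min AVC = $8 at q = 2. Since P = $198 ≥ min AVC, the firm produces.
With MC = 16 - 16q + 6q^2, P = MC on the upward-sloping part at q* = 7.
TR = 198·7 = 1386. TC = 996 + 406 = 1402. Profit = 1386 − 1402 = -$16.
That loss of $16 beats the $996 the firm would lose by shutting down; producing recovers $980 of fixed cost.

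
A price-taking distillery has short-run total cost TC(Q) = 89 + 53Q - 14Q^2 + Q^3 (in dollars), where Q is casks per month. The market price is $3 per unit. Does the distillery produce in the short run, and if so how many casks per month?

Strip out fixed cost: VC = 53Q - 14Q^2 + Q^3. Then AVC = 53 - 14Q + Q^2 and MC = 53 - 28Q + 3Q^2.
AVC hits its minimum where MC = AVC, at Q = 7, giving min AVC = 53 - 14·7 + 7^2 = $4.
With P < min AVC ($3 < $4), every unit sold adds to the loss.
Best response: produce nothing and absorb the $89 fixed cost.

Shut down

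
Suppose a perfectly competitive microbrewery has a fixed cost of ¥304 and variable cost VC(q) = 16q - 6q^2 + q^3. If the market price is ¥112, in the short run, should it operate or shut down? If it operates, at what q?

From TC, MC = TC'(q) = 16 - 12q + 3q^2 and AVC = VC/q = 16 - 6q + q^2.
The AVC parabola has its vertex at q = 6/2 = 3, where AVC = 16 - 6·3 + 3^2 = ¥7.
P = ¥112 exceeds min AVC = ¥7, so the firm stays open.
Solving P = MC: -96 - 12q + 3q^2 = 0 ⇒ q = -4 or 8. On the upward-sloping branch, q* = 8.
Check: AVC at q = 8 is ¥32 ≤ P, so revenue covers variable cost.
Profit = P·q − TC = 112·8 − 560 = ¥336.

Produce at q = 8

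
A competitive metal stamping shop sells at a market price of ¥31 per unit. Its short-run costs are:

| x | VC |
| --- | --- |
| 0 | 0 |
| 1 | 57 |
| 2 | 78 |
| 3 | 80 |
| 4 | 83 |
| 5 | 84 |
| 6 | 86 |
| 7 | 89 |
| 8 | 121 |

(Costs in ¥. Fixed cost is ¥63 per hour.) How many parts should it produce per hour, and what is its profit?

Tabulate TR − TC: x=0: -63; x=1: -89; x=2: -79; x=3: -50; x=4: -22; x=5: 8; x=6: 37; x=7: 65; x=8: 64.
Profit is maximized at x = 7. AVC there is 89/7 = ¥12.71 ≤ P, so producing beats shutting down (which would give -¥63).

x = 7; profit = ¥65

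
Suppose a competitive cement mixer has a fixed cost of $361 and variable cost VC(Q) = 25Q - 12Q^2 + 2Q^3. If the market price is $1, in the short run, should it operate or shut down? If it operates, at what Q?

Shut down

From TC, MC = TC'(Q) = 25 - 24Q + 6Q^2 and AVC = VC/Q = 25 - 12Q + 2Q^2.
AVC is minimized where dAVC/dQ = -12 + 4Q = 0, at Q = 3; min AVC = 25 - 12·3 + 2·3^2 = $7.
With P < min AVC ($1 < $7), every unit sold adds to the loss.
Best response: produce nothing and absorb the $361 fixed cost.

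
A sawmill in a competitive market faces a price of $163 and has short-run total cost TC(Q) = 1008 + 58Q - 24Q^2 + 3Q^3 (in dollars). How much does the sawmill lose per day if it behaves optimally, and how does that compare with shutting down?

Profit = -$126 at Q = 7

AVC = 58 - 24Q + 3Q^2 has its minimum $10 at Q = 4; price $163 clears that bar, so the firm operates.
With MC = 58 - 48Q + 9Q^2, P = MC on the upward-sloping part at Q* = 7.
TR = 163·7 = 1141. TC = 1008 + 259 = 1267. Profit = 1141 − 1267 = -$126.
That loss of $126 beats the $1008 the firm would lose by shutting down; producing recovers $882 of fixed cost.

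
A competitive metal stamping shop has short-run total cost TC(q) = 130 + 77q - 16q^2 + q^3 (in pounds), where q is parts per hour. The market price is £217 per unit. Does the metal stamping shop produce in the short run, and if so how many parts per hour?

Variable cost is VC = 77q - 16q^2 + q^3, so AVC = VC/q = 77 - 16q + q^2 and MC = dTC/dq = 77 - 32q + 3q^2.
AVC hits its minimum where MC = AVC, at q = 8, giving min AVC = 77 - 16·8 + 8^2 = £13.
Because £217 ≥ £13, revenue can cover variable cost; the firm operates.
Solving P = MC: -140 - 32q + 3q^2 = 0 ⇒ q = -10/3 or 14. On the upward-sloping branch, q* = 14.
Check: AVC at q = 14 is £49 ≤ P, so revenue covers variable cost.
Profit = P·q − TC = 217·14 − 816 = £2222.

Produce at q = 14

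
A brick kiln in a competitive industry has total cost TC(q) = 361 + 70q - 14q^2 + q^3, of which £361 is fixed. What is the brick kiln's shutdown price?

The firm shuts down when price falls below the minimum of average variable cost. AVC = VC/q = 70 - 14q + q^2.
At the minimum of AVC, MC = AVC. MC = 70 - 28q + 3q^2; setting MC = AVC gives 2q^2 - 14q = 0, so q = 7. min AVC = 21.
For P < £21 the firm produces nothing.

£21 per unit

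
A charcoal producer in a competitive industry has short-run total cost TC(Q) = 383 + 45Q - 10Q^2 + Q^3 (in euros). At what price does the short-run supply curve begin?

Short-run supply begins at min AVC. From VC = 45Q - 10Q^2 + Q^3, AVC = 45 - 10Q + Q^2.
dAVC/dQ = -10 + 2Q = 0 gives Q = 5. min AVC = 45 - 10·5 + 5^2 = 20.
For P < €20 the firm produces nothing.

€20 per unit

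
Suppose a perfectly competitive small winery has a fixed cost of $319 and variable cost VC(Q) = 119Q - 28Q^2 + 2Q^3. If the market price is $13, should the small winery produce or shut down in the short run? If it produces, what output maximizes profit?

Strip out fixed cost: VC = 119Q - 28Q^2 + 2Q^3. Then AVC = 119 - 28Q + 2Q^2 and MC = 119 - 56Q + 6Q^2.
AVC is minimized where dAVC/dQ = -28 + 4Q = 0, at Q = 7; min AVC = 119 - 28·7 + 2·7^2 = $21.
With P < min AVC ($13 < $21), every unit sold adds to the loss.
The firm minimizes its loss by shutting down and losing only its fixed cost of $319.

Shut down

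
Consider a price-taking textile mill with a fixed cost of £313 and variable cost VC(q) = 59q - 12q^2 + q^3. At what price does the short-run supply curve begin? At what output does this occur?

£23 per unit, at q = 6

The firm shuts down when price falls below the minimum of average variable cost. AVC = VC/q = 59 - 12q + q^2.
dAVC/dq = -12 + 2q = 0 gives q = 6. min AVC = 59 - 12·6 + 6^2 = 23.
So the shutdown price is £23.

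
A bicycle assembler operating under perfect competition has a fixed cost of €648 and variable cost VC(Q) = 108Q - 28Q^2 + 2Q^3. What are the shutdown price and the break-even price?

Shutdown price = €10; break-even price = €90

AVC = 108 - 28Q + 2Q^2; minimized at Q = 7, giving min AVC = €10. That is the shutdown price.
ATC = 648/Q + 108 - 28Q + 2Q^2. Setting dATC/dQ = −648/Q^2 − 28 + 4Q = 0 gives Q = 9 (since 4·9^3 − 28·9^2 = 648).
min ATC = 648/9 + 108 − 28·9 + 2·9^2 = €90. That is the break-even price.
Between these two prices the firm operates at a loss; above €90 it earns a profit.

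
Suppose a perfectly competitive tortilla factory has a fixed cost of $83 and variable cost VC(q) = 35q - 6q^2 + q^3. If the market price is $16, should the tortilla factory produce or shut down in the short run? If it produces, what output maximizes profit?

Shut down

Strip out fixed cost: VC = 35q - 6q^2 + q^3. Then AVC = 35 - 6q + q^2 and MC = 35 - 12q + 3q^2.
The AVC parabola has its vertex at q = 6/2 = 3, where AVC = 35 - 6·3 + 3^2 = $26.
With P < min AVC ($16 < $26), every unit sold adds to the loss.
The firm minimizes its loss by shutting down and losing only its fixed cost of $83.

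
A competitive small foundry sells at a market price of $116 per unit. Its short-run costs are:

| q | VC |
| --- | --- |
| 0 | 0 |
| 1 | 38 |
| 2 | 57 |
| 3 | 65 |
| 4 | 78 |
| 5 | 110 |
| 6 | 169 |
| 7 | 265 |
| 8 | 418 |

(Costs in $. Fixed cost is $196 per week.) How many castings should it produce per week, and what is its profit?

q = 7; profit = $351

Compute π = P·q − TC at each output: q=0: -196; q=1: -118; q=2: -21; q=3: 87; q=4: 190; q=5: 274; q=6: 331; q=7: 351; q=8: 314.
Profit is maximized at q = 7. AVC there is 265/7 = $37.86 ≤ P, so producing beats shutting down (which would give -$196).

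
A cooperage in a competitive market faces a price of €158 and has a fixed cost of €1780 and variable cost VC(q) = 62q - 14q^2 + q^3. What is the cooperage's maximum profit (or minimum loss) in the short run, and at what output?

AVC = 62 - 14q + q^2; min AVC = €13 at q = 7. Since P = €158 ≥ min AVC, the firm produces.
MC = 62 - 28q + 3q^2. Setting P = MC and taking the root on the rising branch gives q* = 12.
TR = 158·12 = 1896. TC = 1780 + 456 = 2236. Profit = 1896 − 2236 = -€340.
That loss of €340 beats the €1780 the firm would lose by shutting down; producing recovers €1440 of fixed cost.

Profit = -€340 at q = 12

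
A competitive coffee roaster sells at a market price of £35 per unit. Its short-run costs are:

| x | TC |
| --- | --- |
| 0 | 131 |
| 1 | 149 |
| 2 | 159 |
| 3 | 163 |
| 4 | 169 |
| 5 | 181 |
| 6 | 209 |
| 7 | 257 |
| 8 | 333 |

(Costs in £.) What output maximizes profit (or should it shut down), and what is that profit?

x = 6; profit = £1

Tabulate TR − TC: x=0: -131; x=1: -114; x=2: -89; x=3: -58; x=4: -29; x=5: -6; x=6: 1; x=7: -12; x=8: -53.
Profit is maximized at x = 6. AVC there is 78/6 = £13 ≤ P, so producing beats shutting down (which would give -£131).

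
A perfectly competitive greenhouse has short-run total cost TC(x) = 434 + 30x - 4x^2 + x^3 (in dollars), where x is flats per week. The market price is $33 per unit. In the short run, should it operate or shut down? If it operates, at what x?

Produce at x = 3

Variable cost is VC = 30x - 4x^2 + x^3, so AVC = VC/x = 30 - 4x + x^2 and MC = dTC/dx = 30 - 8x + 3x^2.
The AVC parabola has its vertex at x = 4/2 = 2, where AVC = 30 - 4·2 + 2^2 = $26.
Since P = $33 ≥ min AVC = $26, price covers variable cost and the firm should produce.
Set P = MC: 33 = 30 - 8x + 3x^2 → -3 - 8x + 3x^2 = 0. The roots are x = -1/3 and x = 3; the profit-maximizing output is on the rising part of MC, so x* = 3.
Check: AVC at x = 3 is $27 ≤ P, so revenue covers variable cost.
Profit = P·x − TC = 33·3 − 515 = -$416, a loss, but smaller than the $434 fixed cost the firm would lose by shutting down.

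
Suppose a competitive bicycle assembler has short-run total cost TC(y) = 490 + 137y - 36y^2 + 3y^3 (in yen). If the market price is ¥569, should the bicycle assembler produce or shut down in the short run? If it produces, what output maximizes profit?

Produce at y = 12

Strip out fixed cost: VC = 137y - 36y^2 + 3y^3. Then AVC = 137 - 36y + 3y^2 and MC = 137 - 72y + 9y^2.
AVC is minimized where dAVC/dy = -36 + 6y = 0, at y = 6; min AVC = 137 - 36·6 + 3·6^2 = ¥29.
Since P = ¥569 ≥ min AVC = ¥29, price covers variable cost and the firm should produce.
Solving P = MC: -432 - 72y + 9y^2 = 0 ⇒ y = -4 or 12. On the upward-sloping branch, y* = 12.
Check: AVC at y = 12 is ¥137 ≤ P, so revenue covers variable cost.
Profit = P·y − TC = 569·12 − 2134 = ¥4694.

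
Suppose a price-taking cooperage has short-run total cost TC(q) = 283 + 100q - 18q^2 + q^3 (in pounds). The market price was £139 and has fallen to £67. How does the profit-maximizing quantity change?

Output falls from 13 to 11

MC = 100 - 36q + 3q^2; the shutdown threshold is min AVC = £19 (at q = 9).
With P = £139 above the shutdown price, P = MC gives q = 13.
At P = £67 ≥ min AVC, set P = MC: q = 11. The firm stays open but cuts output.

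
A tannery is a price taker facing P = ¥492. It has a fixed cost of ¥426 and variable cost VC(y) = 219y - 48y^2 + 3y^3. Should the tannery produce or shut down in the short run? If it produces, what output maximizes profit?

Produce at y = 13

Strip out fixed cost: VC = 219y - 48y^2 + 3y^3. Then AVC = 219 - 48y + 3y^2 and MC = 219 - 96y + 9y^2.
AVC is minimized where dAVC/dy = -48 + 6y = 0, at y = 8; min AVC = 219 - 48·8 + 3·8^2 = ¥27.
Since P = ¥492 ≥ min AVC = ¥27, price covers variable cost and the firm should produce.
Set P = MC: 492 = 219 - 96y + 9y^2 → -273 - 96y + 9y^2 = 0. The roots are y = -7/3 and y = 13; the profit-maximizing output is on the rising part of MC, so y* = 13.
Check: AVC at y = 13 is ¥102 ≤ P, so revenue covers variable cost.
Profit = P·y − TC = 492·13 − 1752 = ¥4644.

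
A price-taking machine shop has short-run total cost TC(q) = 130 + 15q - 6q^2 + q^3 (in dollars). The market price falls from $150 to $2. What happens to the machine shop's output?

MC = 15 - 12q + 3q^2; the shutdown threshold is min AVC = $6 (at q = 3).
With P = $150 above the shutdown price, P = MC gives q = 9.
At P = $2 < min AVC = $6, price no longer covers variable cost at any output, so the firm shuts down: q = 0.

Output falls from 9 to 0 (the firm shuts down)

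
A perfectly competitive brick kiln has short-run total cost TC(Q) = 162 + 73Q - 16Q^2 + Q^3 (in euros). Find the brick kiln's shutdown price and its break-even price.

Shutdown price = min AVC. AVC = 73 - 16Q + Q^2, with vertex at Q = 8 and minimum €9.
ATC = 162/Q + 73 - 16Q + Q^2. Setting dATC/dQ = −162/Q^2 − 16 + 2Q = 0 gives Q = 9 (since 2·9^3 − 16·9^2 = 162).
min ATC = 162/9 + 73 − 16·9 + 9^2 = €28. That is the break-even price.
For €9 ≤ P < €28 the firm produces at a loss; below €9 it shuts down.

Shutdown price = €9; break-even price = €28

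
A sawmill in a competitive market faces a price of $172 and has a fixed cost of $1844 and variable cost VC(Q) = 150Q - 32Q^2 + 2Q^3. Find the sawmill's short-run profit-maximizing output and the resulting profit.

Profit = -$392 at Q = 11

AVC = 150 - 32Q + 2Q^2; min AVC = $22 at Q = 8. Since P = $172 ≥ min AVC, the firm produces.
MC = 150 - 64Q + 6Q^2. Setting P = MC and taking the root on the rising branch gives Q* = 11.
TR = 172·11 = 1892. TC = 1844 + 440 = 2284. Profit = 1892 − 2284 = -$392.
That loss of $392 beats the $1844 the firm would lose by shutting down; producing recovers $1452 of fixed cost.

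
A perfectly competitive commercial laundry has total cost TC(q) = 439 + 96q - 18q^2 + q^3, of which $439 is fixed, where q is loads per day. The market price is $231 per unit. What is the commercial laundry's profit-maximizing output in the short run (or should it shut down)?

Strip out fixed cost: VC = 96q - 18q^2 + q^3. Then AVC = 96 - 18q + q^2 and MC = 96 - 36q + 3q^2.
AVC is minimized where dAVC/dq = -18 + 2q = 0, at q = 9; min AVC = 96 - 18·9 + 9^2 = $15.
Since P = $231 ≥ min AVC = $15, price covers variable cost and the firm should produce.
Set P = MC: 231 = 96 - 36q + 3q^2 → -135 - 36q + 3q^2 = 0. The roots are q = -3 and q = 15; the profit-maximizing output is on the rising part of MC, so q* = 15.
Check: AVC at q = 15 is $51 ≤ P, so revenue covers variable cost.
Profit = P·q − TC = 231·15 − 1204 = $2261.

Produce at q = 15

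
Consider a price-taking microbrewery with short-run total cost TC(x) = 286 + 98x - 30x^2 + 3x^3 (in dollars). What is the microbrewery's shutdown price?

$23 per unit

The shutdown price is the minimum of AVC. VC = 98x - 30x^2 + 3x^3, so AVC = 98 - 30x + 3x^2.
At the minimum of AVC, MC = AVC. MC = 98 - 60x + 9x^2; setting MC = AVC gives 6x^2 - 30x = 0, so x = 5. min AVC = 23.
The firm shuts down for any P below $23.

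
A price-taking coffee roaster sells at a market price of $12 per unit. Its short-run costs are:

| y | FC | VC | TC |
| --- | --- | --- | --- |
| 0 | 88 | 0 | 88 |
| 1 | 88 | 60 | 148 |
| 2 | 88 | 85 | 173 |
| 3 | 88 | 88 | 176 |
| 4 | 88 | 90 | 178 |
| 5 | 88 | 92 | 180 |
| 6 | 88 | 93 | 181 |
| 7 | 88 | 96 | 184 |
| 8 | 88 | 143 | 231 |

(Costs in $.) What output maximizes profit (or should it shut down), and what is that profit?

Profit at each row (π = 12y − TC): y=0: -88; y=1: -136; y=2: -149; y=3: -140; y=4: -130; y=5: -120; y=6: -109; y=7: -100; y=8: -135.
Profit is highest at y = 0. Equivalently, the lowest AVC in the table is 96/7 ≈ $13.71 at y = 7, and P = $12 falls below it — price never covers variable cost, so the firm shuts down and loses only its fixed cost.

y = 0 (shut down); profit = -$88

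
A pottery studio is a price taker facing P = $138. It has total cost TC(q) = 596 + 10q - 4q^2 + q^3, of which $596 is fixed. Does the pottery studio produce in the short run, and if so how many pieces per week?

Strip out fixed cost: VC = 10q - 4q^2 + q^3. Then AVC = 10 - 4q + q^2 and MC = 10 - 8q + 3q^2.
AVC hits its minimum where MC = AVC, at q = 2, giving min AVC = 10 - 4·2 + 2^2 = $6.
Because $138 ≥ $6, revenue can cover variable cost; the firm operates.
P = MC gives -128 - 8q + 3q^2 = 0, with roots -16/3 and 8. Take the larger (rising MC): q* = 8.
Check: AVC at q = 8 is $42 ≤ P, so revenue covers variable cost.
Profit = P·q − TC = 138·8 − 932 = $172.

Produce at q = 8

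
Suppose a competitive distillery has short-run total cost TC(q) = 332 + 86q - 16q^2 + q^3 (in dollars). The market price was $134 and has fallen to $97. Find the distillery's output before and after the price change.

Output falls from 12 to 11

MC = 86 - 32q + 3q^2; the shutdown threshold is min AVC = $22 (at q = 8).
At P = $134 ≥ min AVC, set P = MC on the rising branch: q = 12.
At P = $97 ≥ min AVC, set P = MC: q = 11. The firm stays open but cuts output.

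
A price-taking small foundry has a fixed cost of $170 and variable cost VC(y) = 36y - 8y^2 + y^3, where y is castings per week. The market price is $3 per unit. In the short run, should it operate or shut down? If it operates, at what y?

Strip out fixed cost: VC = 36y - 8y^2 + y^3. Then AVC = 36 - 8y + y^2 and MC = 36 - 16y + 3y^2.
The AVC parabola has its vertex at y = 8/2 = 4, where AVC = 36 - 8·4 + 4^2 = $20.
With P < min AVC ($3 < $20), every unit sold adds to the loss.
The firm minimizes its loss by shutting down and losing only its fixed cost of $170.

Shut down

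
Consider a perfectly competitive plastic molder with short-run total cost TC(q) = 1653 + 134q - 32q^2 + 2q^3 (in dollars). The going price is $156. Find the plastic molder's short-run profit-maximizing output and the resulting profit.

Profit = -$201 at q = 11

AVC = 134 - 32q + 2q^2; min AVC = $6 at q = 8. Since P = $156 ≥ min AVC, the firm produces.
MC = 134 - 64q + 6q^2. Setting P = MC and taking the root on the rising branch gives q* = 11.
TR = 156·11 = 1716. TC = 1653 + 264 = 1917. Profit = 1716 − 1917 = -$201.
Shutting down would mean losing the fixed cost of $1653, so operating at a loss of $201 is better by $1452.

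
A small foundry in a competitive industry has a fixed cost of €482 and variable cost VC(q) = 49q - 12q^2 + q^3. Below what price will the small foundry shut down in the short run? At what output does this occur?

The shutdown price is the minimum of AVC. VC = 49q - 12q^2 + q^3, so AVC = 49 - 12q + q^2.
At the minimum of AVC, MC = AVC. MC = 49 - 24q + 3q^2; setting MC = AVC gives 2q^2 - 12q = 0, so q = 6. min AVC = 13.
For P < €13 the firm produces nothing.

€13 per unit, at q = 6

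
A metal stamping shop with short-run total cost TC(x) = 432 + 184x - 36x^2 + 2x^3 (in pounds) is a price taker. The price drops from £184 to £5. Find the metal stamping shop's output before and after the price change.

AVC = 184 - 36x + 2x^2, minimized at x = 9 where min AVC = £22. MC = 184 - 72x + 6x^2.
At P = £184 ≥ min AVC, set P = MC on the rising branch: x = 12.
At P = £5 < min AVC = £22, price no longer covers variable cost at any output, so the firm shuts down: x = 0.

Output falls from 12 to 0 (the firm shuts down)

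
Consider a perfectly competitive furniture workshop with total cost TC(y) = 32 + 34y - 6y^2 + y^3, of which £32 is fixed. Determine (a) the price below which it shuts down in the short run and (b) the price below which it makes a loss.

Shutdown price = £25; break-even price = £34

Shutdown price = min AVC. AVC = 34 - 6y + y^2, with vertex at y = 3 and minimum £25.
ATC = 32/y + 34 - 6y + y^2. Setting dATC/dy = −32/y^2 − 6 + 2y = 0 gives y = 4 (since 2·4^3 − 6·4^2 = 32).
min ATC = 32/4 + 34 − 6·4 + 4^2 = £34. That is the break-even price.
Between these two prices the firm operates at a loss; above £34 it earns a profit.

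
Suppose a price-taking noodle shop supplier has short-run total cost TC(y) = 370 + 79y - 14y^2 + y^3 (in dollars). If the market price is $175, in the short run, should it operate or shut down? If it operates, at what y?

Produce at y = 12

Variable cost is VC = 79y - 14y^2 + y^3, so AVC = VC/y = 79 - 14y + y^2 and MC = dTC/dy = 79 - 28y + 3y^2.
AVC is minimized where dAVC/dy = -14 + 2y = 0, at y = 7; min AVC = 79 - 14·7 + 7^2 = $30.
Since P = $175 ≥ min AVC = $30, price covers variable cost and the firm should produce.
P = MC gives -96 - 28y + 3y^2 = 0, with roots -8/3 and 12. Take the larger (rising MC): y* = 12.
Check: AVC at y = 12 is $55 ≤ P, so revenue covers variable cost.
Profit = P·y − TC = 175·12 − 1030 = $1070.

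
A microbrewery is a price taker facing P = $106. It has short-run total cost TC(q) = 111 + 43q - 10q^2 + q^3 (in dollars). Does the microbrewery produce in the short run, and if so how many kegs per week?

Produce at q = 9

Strip out fixed cost: VC = 43q - 10q^2 + q^3. Then AVC = 43 - 10q + q^2 and MC = 43 - 20q + 3q^2.
The AVC parabola has its vertex at q = 10/2 = 5, where AVC = 43 - 10·5 + 5^2 = $18.
Since P = $106 ≥ min AVC = $18, price covers variable cost and the firm should produce.
Set P = MC: 106 = 43 - 20q + 3q^2 → -63 - 20q + 3q^2 = 0. The roots are q = -7/3 and q = 9; the profit-maximizing output is on the rising part of MC, so q* = 9.
Check: AVC at q = 9 is $34 ≤ P, so revenue covers variable cost.
Profit = P·q − TC = 106·9 − 417 = $537.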